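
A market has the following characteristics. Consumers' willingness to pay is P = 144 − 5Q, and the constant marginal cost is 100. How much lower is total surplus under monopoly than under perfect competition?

Under competition P = MC = 100, so Q = (144 − 100)/5 = 8.8.
CS = ½·(144 − 100)·8.8 = 193.6; PS = (100 − 100)·8.8 = 0; TS = 193.6.
Monopoly sets MR = MC: 144 − 10Q = 100 ⇒ Q = 4.4, P = 144 − 5·4.4 = 122.
CS = ½·(144 − 122)·4.4 = 48.4; PS = (122 − 100)·4.4 = 96.8; TS = 145.2.
Change in total surplus: 145.2 − 193.6 = −48.4.

TS falls by 48.4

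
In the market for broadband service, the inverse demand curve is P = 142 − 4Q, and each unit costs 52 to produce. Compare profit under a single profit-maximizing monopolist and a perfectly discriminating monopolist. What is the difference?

The monopolist equates marginal revenue to marginal cost: 142 − 8Q = 52, so Q = 11.25. From demand, P = 97.
Profit = (97 − 52)·11.25 = 506.25.
A perfectly discriminating monopolist sells every unit with P(Q) ≥ MC(Q), so output equals the competitive quantity Q = 22.5. Each buyer pays their reservation price, so CS = 0 and the firm captures all surplus.
PS equals the full surplus area, 1012.5. Profit = 1012.5 = 1012.5.
Change in profit: 1012.5 − 506.25 = 506.25.

Profit rises by 506.25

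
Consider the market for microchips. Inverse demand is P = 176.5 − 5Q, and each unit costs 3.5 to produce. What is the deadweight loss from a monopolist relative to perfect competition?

Under competition P = MC = 3.5, so Q = (176.5 − 3.5)/5 = 34.6.
Monopoly sets MR = MC: 176.5 − 10Q = 3.5 ⇒ Q = 17.3, P = 176.5 − 5·17.3 = 90.
DWL is the triangle between Q = 17.3 and Q = 34.6: ½·(34.6 − 17.3)·(90 − 3.5) = 748.225.

DWL = 748.225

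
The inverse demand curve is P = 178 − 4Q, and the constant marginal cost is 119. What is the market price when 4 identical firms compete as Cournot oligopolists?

P = 130.8

Cournot with 4 identical firms: the symmetric best-response condition is 178 − 20q = 119. Each firm produces q = 2.95, total output Q = 11.8, price P = 130.8.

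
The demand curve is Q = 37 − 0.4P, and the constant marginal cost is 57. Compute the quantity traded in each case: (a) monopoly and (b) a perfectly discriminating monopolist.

Inverting demand: P = 92.5 − 2.5Q.
Monopoly sets MR = MC: 92.5 − 5Q = 57 ⇒ Q = 7.1, P = 92.5 − 2.5·7.1 = 74.75.
With perfect price discrimination, output is the efficient level Q = 14.2 (where demand meets MC), but every buyer pays their willingness to pay: CS = 0 and PS = total surplus.

Monopoly: Q = 7.1; Perfect PD: Q = 14.2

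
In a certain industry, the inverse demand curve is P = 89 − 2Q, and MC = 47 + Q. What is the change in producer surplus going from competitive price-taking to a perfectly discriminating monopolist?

Under competition P = MC: 89 − 2Q = 47 + Q ⇒ Q = 14, P = 61.
PS = P·Q − VC(Q) = 61·14 − (47·14 + ½·1·14²) = 98.
Under first-degree price discrimination the firm charges each unit its demand price and produces up to where P = MC, i.e. Q = 14. Consumer surplus is zero; producer surplus equals total surplus.
PS = ½·(89 − 47)·14 = 294.
Change in producer surplus: 294 − 98 = 196.

Producer surplus rises by 196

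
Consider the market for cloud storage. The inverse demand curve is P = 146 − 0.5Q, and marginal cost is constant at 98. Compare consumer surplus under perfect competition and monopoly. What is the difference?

Perfect competition: P = MC = 98, so 146 − 0.5Q = 98 and Q = 96.
CS = ½·(146 − 98)·96 = 2304.
A monopolist chooses Q where MR = MC. MR = 146 − Q; setting this equal to 98 gives Q = 48 and P = 122.
CS = ½·(146 − 122)·48 = 576.
Change in consumer surplus: 576 − 2304 = −1728.

Consumer surplus falls by 1728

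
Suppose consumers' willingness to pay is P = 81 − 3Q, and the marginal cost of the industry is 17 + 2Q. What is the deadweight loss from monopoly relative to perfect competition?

Under competition P = MC: 81 − 3Q = 17 + 2Q ⇒ Q = 12.8, P = 42.6.
The monopolist equates marginal revenue to marginal cost: 81 − 6Q = 17 + 2Q, so Q = 8. From demand, P = 57.
CS = ½·(81 − 42.6)·12.8 = 245.76; PS = (42.6·12.8 − 17·12.8 − ½·2·12.8²) = 163.84; TS = 409.6.
CS = ½·(81 − 57)·8 = 96; PS = (57·8 − 17·8 − ½·2·8²) = 256; TS = 352.
DWL = 409.6 − 352 = 57.6.

DWL = 57.6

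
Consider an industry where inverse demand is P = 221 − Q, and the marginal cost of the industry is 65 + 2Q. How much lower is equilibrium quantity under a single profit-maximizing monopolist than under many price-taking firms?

Equilibrium quantity falls by 13

Competitive equilibrium sets price equal to marginal cost: 221 − Q = 65 + 2Q, so Q = 52 and P = 169.
Monopoly sets MR = MC: 221 − 2Q = 65 + 2Q ⇒ Q = 39, P = 221 − 39 = 182.
Change in equilibrium quantity: 39 − 52 = −13.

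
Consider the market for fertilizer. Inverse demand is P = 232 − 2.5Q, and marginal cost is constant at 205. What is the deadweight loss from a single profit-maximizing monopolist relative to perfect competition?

Competitive firms price at marginal cost: P = 205, giving Q = 10.8.
The monopolist equates marginal revenue to marginal cost: 232 − 5Q = 205, so Q = 5.4. From demand, P = 218.5.
DWL is the triangle between Q = 5.4 and Q = 10.8: ½·(10.8 − 5.4)·(218.5 − 205) = 36.45.

DWL = 36.45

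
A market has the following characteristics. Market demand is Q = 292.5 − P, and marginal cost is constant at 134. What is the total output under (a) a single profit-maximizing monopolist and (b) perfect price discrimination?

Monopoly: Q = 79.25; Perfect PD: Q = 158.5

Inverting demand: P = 292.5 − Q.
A monopolist chooses Q where MR = MC. MR = 292.5 − 2Q; setting this equal to 134 gives Q = 79.25 and P = 213.25.
With perfect price discrimination, output is the efficient level Q = 158.5 (where demand meets MC), but every buyer pays their willingness to pay: CS = 0 and PS = total surplus.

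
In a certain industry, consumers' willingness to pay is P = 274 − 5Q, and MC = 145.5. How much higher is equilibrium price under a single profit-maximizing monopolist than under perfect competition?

Equilibrium price rises by 64.25

Under competition P = MC = 145.5, so Q = (274 − 145.5)/5 = 25.7.
A monopolist chooses Q where MR = MC. MR = 274 − 10Q; setting this equal to 145.5 gives Q = 12.85 and P = 209.75.
Change in equilibrium price: 209.75 − 145.5 = 64.25.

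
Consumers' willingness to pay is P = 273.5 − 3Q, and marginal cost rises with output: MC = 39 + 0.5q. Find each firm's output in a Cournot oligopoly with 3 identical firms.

Cournot with 3 identical firms: the symmetric best-response condition is 273.5 − 12q = 39 + 0.5q. Each firm produces q = 18.76, total output Q = 56.28, price P = 104.66.

q_i = 18.76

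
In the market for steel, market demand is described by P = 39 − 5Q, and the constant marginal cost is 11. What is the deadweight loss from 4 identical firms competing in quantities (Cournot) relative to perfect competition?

DWL = 3.136

Perfect competition: P = MC = 11, so 39 − 5Q = 11 and Q = 5.6.
In a 4-firm Cournot equilibrium, symmetry and the first-order condition give q = (39 − 11)/(25) = 1.12. So Q = 4.48 and P = 16.6.
DWL is the triangle between Q = 4.48 and Q = 5.6: ½·(5.6 − 4.48)·(16.6 − 11) = 3.136.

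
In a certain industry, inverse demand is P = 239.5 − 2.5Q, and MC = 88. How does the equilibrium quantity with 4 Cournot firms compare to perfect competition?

Cournot: Q = 48.48; Competition: Q = 60.6

Cournot with 4 identical firms: the symmetric best-response condition is 239.5 − 12.5q = 88. Each firm produces q = 12.12, total output Q = 48.48, price P = 118.3.
Perfect competition: P = MC = 88, so 239.5 − 2.5Q = 88 and Q = 60.6.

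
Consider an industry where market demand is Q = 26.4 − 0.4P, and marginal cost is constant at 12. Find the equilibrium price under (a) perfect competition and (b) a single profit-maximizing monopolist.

Inverting demand: P = 66 − 2.5Q.
Under competition P = MC = 12, so Q = (66 − 12)/2.5 = 21.6.
The monopolist equates marginal revenue to marginal cost: 66 − 5Q = 12, so Q = 10.8. From demand, P = 39.

Competition: P = 12; Monopoly: P = 39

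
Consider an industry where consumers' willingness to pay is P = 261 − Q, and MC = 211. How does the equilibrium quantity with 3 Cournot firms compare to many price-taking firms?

With 3 symmetric Cournot firms, each firm's FOC gives 261 − 4q = 211, so q = 12.5, Q = 3·12.5 = 37.5, and P = 223.5.
Perfect competition: P = MC = 211, so 261 − Q = 211 and Q = 50.

Cournot: Q = 37.5; Competition: Q = 50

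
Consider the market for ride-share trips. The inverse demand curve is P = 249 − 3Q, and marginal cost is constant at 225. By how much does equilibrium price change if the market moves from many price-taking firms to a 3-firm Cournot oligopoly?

P rises by 6

Under competition P = MC = 225, so Q = (249 − 225)/3 = 8.
Cournot with 3 identical firms: the symmetric best-response condition is 249 − 12q = 225. Each firm produces q = 2, total output Q = 6, price P = 231.
Change in equilibrium price: 231 − 225 = 6.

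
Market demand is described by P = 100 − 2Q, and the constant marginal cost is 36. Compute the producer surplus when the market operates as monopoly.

PS = 512

A monopolist chooses Q where MR = MC. MR = 100 − 4Q; setting this equal to 36 gives Q = 16 and P = 68.
PS = (68 − 36)·16 = 512.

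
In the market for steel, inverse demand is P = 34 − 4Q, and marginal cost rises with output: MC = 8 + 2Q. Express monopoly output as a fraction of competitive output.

The monopolist equates marginal revenue to marginal cost: 34 − 8Q = 8 + 2Q, so Q = 2.6. From demand, P = 23.6.
Under competition P = MC: 34 − 4Q = 8 + 2Q ⇒ Q = 13/3, P = 50/3.
Ratio Q_m/Q_c = 2.6/(13/3) = 0.6.

Q_m/Q_c = 0.6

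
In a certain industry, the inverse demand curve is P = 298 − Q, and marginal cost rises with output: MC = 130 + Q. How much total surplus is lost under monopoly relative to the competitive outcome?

Competitive equilibrium sets price equal to marginal cost: 298 − Q = 130 + Q, so Q = 84 and P = 214.
The monopolist equates marginal revenue to marginal cost: 298 − 2Q = 130 + Q, so Q = 56. From demand, P = 242.
CS = ½·(298 − 214)·84 = 3528; PS = (214·84 − 130·84 − ½·1·84²) = 3528; TS = 7056.
CS = ½·(298 − 242)·56 = 1568; PS = (242·56 − 130·56 − ½·1·56²) = 4704; TS = 6272.
DWL = 7056 − 6272 = 784.

DWL = 784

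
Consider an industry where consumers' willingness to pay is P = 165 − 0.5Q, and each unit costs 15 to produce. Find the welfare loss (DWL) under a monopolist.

Under competition P = MC = 15, so Q = (165 − 15)/0.5 = 300.
The monopolist equates marginal revenue to marginal cost: 165 − Q = 15, so Q = 150. From demand, P = 90.
DWL is the triangle between Q = 150 and Q = 300: ½·(300 − 150)·(90 − 15) = 5625.

DWL = 5625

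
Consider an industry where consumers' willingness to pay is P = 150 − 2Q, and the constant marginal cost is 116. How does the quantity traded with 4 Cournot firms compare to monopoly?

Cournot: Q = 13.6; Monopoly: Q = 8.5

Cournot with 4 identical firms: the symmetric best-response condition is 150 − 10q = 116. Each firm produces q = 3.4, total output Q = 13.6, price P = 122.8.
Monopoly sets MR = MC: 150 − 4Q = 116 ⇒ Q = 8.5, P = 150 − 2·8.5 = 133.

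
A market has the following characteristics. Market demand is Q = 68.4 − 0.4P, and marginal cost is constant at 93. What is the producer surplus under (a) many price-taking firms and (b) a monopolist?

Competition: PS = 0; Monopoly: PS = 608.4

Inverting demand: P = 171 − 2.5Q.
Perfect competition: P = MC = 93, so 171 − 2.5Q = 93 and Q = 31.2.
PS = (93 − 93)·31.2 = 0.
A monopolist chooses Q where MR = MC. MR = 171 − 5Q; setting this equal to 93 gives Q = 15.6 and P = 132.
PS = (132 − 93)·15.6 = 608.4.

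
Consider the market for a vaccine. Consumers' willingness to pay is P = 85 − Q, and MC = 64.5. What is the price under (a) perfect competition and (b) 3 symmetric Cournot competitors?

Competition: P = 64.5; Cournot: P = 69.625

Perfect competition: P = MC = 64.5, so 85 − Q = 64.5 and Q = 20.5.
With 3 symmetric Cournot firms, each firm's FOC gives 85 − 4q = 64.5, so q = 5.125, Q = 3·5.125 = 15.375, and P = 69.625.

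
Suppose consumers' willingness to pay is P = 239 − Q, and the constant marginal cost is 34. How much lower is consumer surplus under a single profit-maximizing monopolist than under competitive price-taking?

Consumer surplus falls by 15759.375

Under competition P = MC = 34, so Q = (239 − 34)/1 = 205.
CS = ½·(239 − 34)·205 = 21012.5.
A monopolist chooses Q where MR = MC. MR = 239 − 2Q; setting this equal to 34 gives Q = 102.5 and P = 136.5.
CS = ½·(239 − 136.5)·102.5 = 5253.125.
Change in consumer surplus: 5253.125 − 21012.5 = −15759.375.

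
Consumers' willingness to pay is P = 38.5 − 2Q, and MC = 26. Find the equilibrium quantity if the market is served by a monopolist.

Q = 3.125

The monopolist equates marginal revenue to marginal cost: 38.5 − 4Q = 26, so Q = 3.125. From demand, P = 32.25.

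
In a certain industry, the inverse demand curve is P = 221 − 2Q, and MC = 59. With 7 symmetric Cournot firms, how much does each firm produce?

q_i = 10.125

In a 7-firm Cournot equilibrium, symmetry and the first-order condition give q = (221 − 59)/(16) = 10.125. So Q = 70.875 and P = 79.25.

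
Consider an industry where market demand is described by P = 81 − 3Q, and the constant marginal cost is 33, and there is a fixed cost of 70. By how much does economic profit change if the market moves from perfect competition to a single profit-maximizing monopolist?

Competitive firms price at marginal cost: P = 33, giving Q = 16.
Profit = (33 − 33)·16 − 70 = −70.
A monopolist chooses Q where MR = MC. MR = 81 − 6Q; setting this equal to 33 gives Q = 8 and P = 57.
Profit = (57 − 33)·8 − 70 = 122.
Change in economic profit: 122 − −70 = 192.

Economic profit rises by 192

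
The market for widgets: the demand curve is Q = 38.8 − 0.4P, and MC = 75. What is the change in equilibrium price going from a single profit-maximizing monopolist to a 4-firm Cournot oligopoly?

Inverting demand: P = 97 − 2.5Q.
The monopolist equates marginal revenue to marginal cost: 97 − 5Q = 75, so Q = 4.4. From demand, P = 86.
With 4 symmetric Cournot firms, each firm's FOC gives 97 − 12.5q = 75, so q = 1.76, Q = 4·1.76 = 7.04, and P = 79.4.
Change in equilibrium price: 79.4 − 86 = −6.6.

P falls by 6.6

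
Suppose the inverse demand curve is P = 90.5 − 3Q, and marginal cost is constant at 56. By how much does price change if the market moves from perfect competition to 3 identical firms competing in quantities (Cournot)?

Under competition P = MC = 56, so Q = (90.5 − 56)/3 = 11.5.
With 3 symmetric Cournot firms, each firm's FOC gives 90.5 − 12q = 56, so q = 2.875, Q = 3·2.875 = 8.625, and P = 64.625.
Change in price: 64.625 − 56 = 8.625.

Price rises by 8.625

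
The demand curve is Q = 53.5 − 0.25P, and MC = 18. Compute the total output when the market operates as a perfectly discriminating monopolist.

Q = 49

Inverting demand: P = 214 − 4Q.
A perfectly discriminating monopolist sells every unit with P(Q) ≥ MC(Q), so output equals the competitive quantity Q = 49. Each buyer pays their reservation price, so CS = 0 and the firm captures all surplus.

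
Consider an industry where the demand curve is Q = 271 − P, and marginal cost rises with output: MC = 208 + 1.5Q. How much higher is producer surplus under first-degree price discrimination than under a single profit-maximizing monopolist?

Inverting demand: P = 271 − Q.
A monopolist chooses Q where MR = MC. MR = 271 − 2Q; setting this equal to 208 + 1.5Q gives Q = 18 and P = 253.
PS = P·Q − VC(Q) = 253·18 − (208·18 + ½·1.5·18²) = 567.
A perfectly discriminating monopolist sells every unit with P(Q) ≥ MC(Q), so output equals the competitive quantity Q = 25.2. Each buyer pays their reservation price, so CS = 0 and the firm captures all surplus.
PS = ½·(271 − 208)·25.2 = 793.8.
Change in producer surplus: 793.8 − 567 = 226.8.

Producer surplus rises by 226.8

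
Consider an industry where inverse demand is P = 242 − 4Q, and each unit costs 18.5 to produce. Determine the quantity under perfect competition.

Q = 55.875

Competitive firms price at marginal cost: P = 18.5, giving Q = 55.875.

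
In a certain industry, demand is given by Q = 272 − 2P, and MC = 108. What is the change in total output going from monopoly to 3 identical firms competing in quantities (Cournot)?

Total output rises by 14

Inverting demand: P = 136 − 0.5Q.
Monopoly sets MR = MC: 136 − Q = 108 ⇒ Q = 28, P = 136 − 0.5·28 = 122.
Cournot with 3 identical firms: the symmetric best-response condition is 136 − 2q = 108. Each firm produces q = 14, total output Q = 42, price P = 115.
Change in total output: 42 − 28 = 14.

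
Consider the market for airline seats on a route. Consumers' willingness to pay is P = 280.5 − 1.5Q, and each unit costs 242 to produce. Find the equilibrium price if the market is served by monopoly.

P = 261.25

The monopolist equates marginal revenue to marginal cost: 280.5 − 3Q = 242, so Q = 77/6. From demand, P = 261.25.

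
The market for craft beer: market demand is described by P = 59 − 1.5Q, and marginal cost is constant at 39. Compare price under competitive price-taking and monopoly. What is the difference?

Competitive firms price at marginal cost: P = 39, giving Q = 40/3.
A monopolist chooses Q where MR = MC. MR = 59 − 3Q; setting this equal to 39 gives Q = 20/3 and P = 49.
Change in price: 49 − 39 = 10.

P rises by 10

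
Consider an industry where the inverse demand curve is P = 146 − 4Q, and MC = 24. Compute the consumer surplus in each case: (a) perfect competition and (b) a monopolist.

Competition: CS = 1860.5; Monopoly: CS = 465.125

Competitive firms price at marginal cost: P = 24, giving Q = 30.5.
CS = ½·(146 − 24)·30.5 = 1860.5.
Monopoly sets MR = MC: 146 − 8Q = 24 ⇒ Q = 15.25, P = 146 − 4·15.25 = 85.
CS = ½·(146 − 85)·15.25 = 465.125.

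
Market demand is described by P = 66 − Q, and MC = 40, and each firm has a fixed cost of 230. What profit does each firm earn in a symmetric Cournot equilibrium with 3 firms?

With 3 symmetric Cournot firms, each firm's FOC gives 66 − 4q = 40, so q = 6.5, Q = 3·6.5 = 19.5, and P = 46.5.
Each firm's profit = (46.5 − 40)·6.5 − 230 = −187.75.

π_i = −187.75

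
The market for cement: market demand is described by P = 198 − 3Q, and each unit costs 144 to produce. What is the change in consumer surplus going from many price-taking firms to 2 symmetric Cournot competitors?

CS falls by 270

Competitive firms price at marginal cost: P = 144, giving Q = 18.
CS = ½·(198 − 144)·18 = 486.
Cournot with 2 identical firms: the symmetric best-response condition is 198 − 9q = 144. Each firm produces q = 6, total output Q = 12, price P = 162.
CS = ½·(198 − 162)·12 = 216.
Change in consumer surplus: 216 − 486 = −270.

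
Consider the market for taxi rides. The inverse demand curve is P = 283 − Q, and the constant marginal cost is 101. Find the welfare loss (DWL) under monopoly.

Under competition P = MC = 101, so Q = (283 − 101)/1 = 182.
A monopolist chooses Q where MR = MC. MR = 283 − 2Q; setting this equal to 101 gives Q = 91 and P = 192.
DWL is the triangle between Q = 91 and Q = 182: ½·(182 − 91)·(192 − 101) = 4140.5.

DWL = 4140.5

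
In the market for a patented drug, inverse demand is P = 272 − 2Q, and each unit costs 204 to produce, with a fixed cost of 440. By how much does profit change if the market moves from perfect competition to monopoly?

Under competition P = MC = 204, so Q = (272 − 204)/2 = 34.
Profit = (204 − 204)·34 − 440 = −440.
Monopoly sets MR = MC: 272 − 4Q = 204 ⇒ Q = 17, P = 272 − 2·17 = 238.
Profit = (238 − 204)·17 − 440 = 138.
Change in profit: 138 − −440 = 578.

π rises by 578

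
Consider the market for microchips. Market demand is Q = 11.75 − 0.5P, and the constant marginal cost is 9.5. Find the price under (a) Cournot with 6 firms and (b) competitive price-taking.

Inverting demand: P = 23.5 − 2Q.
With 6 symmetric Cournot firms, each firm's FOC gives 23.5 − 14q = 9.5, so q = 1, Q = 6·1 = 6, and P = 11.5.
Under competition P = MC = 9.5, so Q = (23.5 − 9.5)/2 = 7.

Cournot: P = 11.5; Competition: P = 9.5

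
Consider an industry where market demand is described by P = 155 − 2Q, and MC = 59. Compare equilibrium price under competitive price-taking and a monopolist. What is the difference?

Under competition P = MC = 59, so Q = (155 − 59)/2 = 48.
The monopolist equates marginal revenue to marginal cost: 155 − 4Q = 59, so Q = 24. From demand, P = 107.
Change in equilibrium price: 107 − 59 = 48.

P rises by 48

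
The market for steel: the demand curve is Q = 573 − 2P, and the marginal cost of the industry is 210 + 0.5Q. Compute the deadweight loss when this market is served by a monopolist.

Inverting demand: P = 286.5 − 0.5Q.
Under competition P = MC: 286.5 − 0.5Q = 210 + 0.5Q ⇒ Q = 76.5, P = 248.25.
A monopolist chooses Q where MR = MC. MR = 286.5 − Q; setting this equal to 210 + 0.5Q gives Q = 51 and P = 261.
CS = ½·(286.5 − 248.25)·76.5 = 23409/16; PS = (248.25·76.5 − 210·76.5 − ½·0.5·76.5²) = 23409/16; TS = 2926.125.
CS = ½·(286.5 − 261)·51 = 650.25; PS = (261·51 − 210·51 − ½·0.5·51²) = 1950.75; TS = 2601.
DWL = 2926.125 − 2601 = 325.125.

DWL = 325.125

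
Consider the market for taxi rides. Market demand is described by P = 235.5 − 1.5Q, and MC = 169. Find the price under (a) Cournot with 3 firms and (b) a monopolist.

Cournot: P = 185.625; Monopoly: P = 202.25

Cournot with 3 identical firms: the symmetric best-response condition is 235.5 − 6q = 169. Each firm produces q = 133/12, total output Q = 33.25, price P = 185.625.
Monopoly sets MR = MC: 235.5 − 3Q = 169 ⇒ Q = 133/6, P = 235.5 − 1.5·133/6 = 202.25.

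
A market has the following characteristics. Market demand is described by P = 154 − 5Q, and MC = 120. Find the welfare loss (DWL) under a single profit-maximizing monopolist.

DWL = 28.9

Perfect competition: P = MC = 120, so 154 − 5Q = 120 and Q = 6.8.
A monopolist chooses Q where MR = MC. MR = 154 − 10Q; setting this equal to 120 gives Q = 3.4 and P = 137.
DWL is the triangle between Q = 3.4 and Q = 6.8: ½·(6.8 − 3.4)·(137 − 120) = 28.9.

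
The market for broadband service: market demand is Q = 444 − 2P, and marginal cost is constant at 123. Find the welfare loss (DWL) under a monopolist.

DWL = 2450.25

Inverting demand: P = 222 − 0.5Q.
Under competition P = MC = 123, so Q = (222 − 123)/0.5 = 198.
A monopolist chooses Q where MR = MC. MR = 222 − Q; setting this equal to 123 gives Q = 99 and P = 172.5.
DWL is the triangle between Q = 99 and Q = 198: ½·(198 − 99)·(172.5 − 123) = 2450.25.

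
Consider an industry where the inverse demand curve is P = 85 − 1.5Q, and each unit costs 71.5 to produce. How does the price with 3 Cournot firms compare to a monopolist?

Cournot: P = 74.875; Monopoly: P = 78.25

With 3 symmetric Cournot firms, each firm's FOC gives 85 − 6q = 71.5, so q = 2.25, Q = 3·2.25 = 6.75, and P = 74.875.
The monopolist equates marginal revenue to marginal cost: 85 − 3Q = 71.5, so Q = 4.5. From demand, P = 78.25.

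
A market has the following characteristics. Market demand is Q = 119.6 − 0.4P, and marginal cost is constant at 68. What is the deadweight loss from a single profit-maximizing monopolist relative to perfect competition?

Inverting demand: P = 299 − 2.5Q.
Competitive firms price at marginal cost: P = 68, giving Q = 92.4.
Monopoly sets MR = MC: 299 − 5Q = 68 ⇒ Q = 46.2, P = 299 − 2.5·46.2 = 183.5.
DWL is the triangle between Q = 46.2 and Q = 92.4: ½·(92.4 − 46.2)·(183.5 − 68) = 2668.05.

DWL = 2668.05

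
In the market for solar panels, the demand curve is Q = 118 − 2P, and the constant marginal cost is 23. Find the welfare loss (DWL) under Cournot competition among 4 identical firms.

Inverting demand: P = 59 − 0.5Q.
Competitive firms price at marginal cost: P = 23, giving Q = 72.
With 4 symmetric Cournot firms, each firm's FOC gives 59 − 2.5q = 23, so q = 14.4, Q = 4·14.4 = 57.6, and P = 30.2.
DWL is the triangle between Q = 57.6 and Q = 72: ½·(72 − 57.6)·(30.2 − 23) = 51.84.

DWL = 51.84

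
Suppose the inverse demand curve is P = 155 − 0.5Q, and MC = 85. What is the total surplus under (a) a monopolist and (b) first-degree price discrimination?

Monopoly sets MR = MC: 155 − Q = 85 ⇒ Q = 70, P = 155 − 0.5·70 = 120.
CS = ½·(155 − 120)·70 = 1225; PS = (120 − 85)·70 = 2450; TS = 3675.
With perfect price discrimination, output is the efficient level Q = 140 (where demand meets MC), but every buyer pays their willingness to pay: CS = 0 and PS = total surplus.
TS = 4900 (equal to competitive TS).

Monopoly: TS = 3675; Perfect PD: TS = 4900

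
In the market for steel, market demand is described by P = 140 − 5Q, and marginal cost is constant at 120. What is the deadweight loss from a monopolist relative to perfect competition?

DWL = 10

Under competition P = MC = 120, so Q = (140 − 120)/5 = 4.
Monopoly sets MR = MC: 140 − 10Q = 120 ⇒ Q = 2, P = 140 − 5·2 = 130.
DWL is the triangle between Q = 2 and Q = 4: ½·(4 − 2)·(130 − 120) = 10.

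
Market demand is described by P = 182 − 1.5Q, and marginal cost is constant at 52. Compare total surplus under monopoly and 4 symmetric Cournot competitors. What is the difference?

A monopolist chooses Q where MR = MC. MR = 182 − 3Q; setting this equal to 52 gives Q = 130/3 and P = 117.
CS = ½·(182 − 117)·130/3 = 4225/3; PS = (117 − 52)·130/3 = 8450/3; TS = 4225.
Cournot with 4 identical firms: the symmetric best-response condition is 182 − 7.5q = 52. Each firm produces q = 52/3, total output Q = 208/3, price P = 78.
CS = ½·(182 − 78)·208/3 = 10816/3; PS = (78 − 52)·208/3 = 5408/3; TS = 5408.
Change in total surplus: 5408 − 4225 = 1183.

Total surplus rises by 1183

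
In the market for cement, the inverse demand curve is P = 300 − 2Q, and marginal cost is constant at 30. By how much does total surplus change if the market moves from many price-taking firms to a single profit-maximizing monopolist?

Perfect competition: P = MC = 30, so 300 − 2Q = 30 and Q = 135.
CS = ½·(300 − 30)·135 = 18225; PS = (30 − 30)·135 = 0; TS = 18225.
Monopoly sets MR = MC: 300 − 4Q = 30 ⇒ Q = 67.5, P = 300 − 2·67.5 = 165.
CS = ½·(300 − 165)·67.5 = 4556.25; PS = (165 − 30)·67.5 = 9112.5; TS = 13668.75.
Change in total surplus: 13668.75 − 18225 = −4556.25.

TS falls by 4556.25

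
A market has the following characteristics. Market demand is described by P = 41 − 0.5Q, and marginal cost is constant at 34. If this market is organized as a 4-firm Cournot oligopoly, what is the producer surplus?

With 4 symmetric Cournot firms, each firm's FOC gives 41 − 2.5q = 34, so q = 2.8, Q = 4·2.8 = 11.2, and P = 35.4.
PS = (35.4 − 34)·11.2 = 15.68.

PS = 15.68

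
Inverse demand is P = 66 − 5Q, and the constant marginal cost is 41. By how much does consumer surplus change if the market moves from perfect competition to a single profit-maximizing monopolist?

Perfect competition: P = MC = 41, so 66 − 5Q = 41 and Q = 5.
CS = ½·(66 − 41)·5 = 62.5.
A monopolist chooses Q where MR = MC. MR = 66 − 10Q; setting this equal to 41 gives Q = 2.5 and P = 53.5.
CS = ½·(66 − 53.5)·2.5 = 15.625.
Change in consumer surplus: 15.625 − 62.5 = −46.875.

Consumer surplus falls by 46.875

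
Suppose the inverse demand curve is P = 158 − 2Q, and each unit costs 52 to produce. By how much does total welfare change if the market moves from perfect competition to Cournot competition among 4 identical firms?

Competitive firms price at marginal cost: P = 52, giving Q = 53.
CS = ½·(158 − 52)·53 = 2809; PS = (52 − 52)·53 = 0; TS = 2809.
With 4 symmetric Cournot firms, each firm's FOC gives 158 − 10q = 52, so q = 10.6, Q = 4·10.6 = 42.4, and P = 73.2.
CS = ½·(158 − 73.2)·42.4 = 1797.76; PS = (73.2 − 52)·42.4 = 898.88; TS = 2696.64.
Change in total welfare: 2696.64 − 2809 = −112.36.

TS falls by 112.36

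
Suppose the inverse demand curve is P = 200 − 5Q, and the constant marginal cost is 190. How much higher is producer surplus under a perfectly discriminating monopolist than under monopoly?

A monopolist chooses Q where MR = MC. MR = 200 − 10Q; setting this equal to 190 gives Q = 1 and P = 195.
PS = (195 − 190)·1 = 5.
With perfect price discrimination, output is the efficient level Q = 2 (where demand meets MC), but every buyer pays their willingness to pay: CS = 0 and PS = total surplus.
PS = ½·(200 − 190)·2 = 10.
Change in producer surplus: 10 − 5 = 5.

PS rises by 5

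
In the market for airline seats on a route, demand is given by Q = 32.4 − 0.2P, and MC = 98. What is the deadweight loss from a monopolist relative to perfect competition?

DWL = 102.4

Inverting demand: P = 162 − 5Q.
Under competition P = MC = 98, so Q = (162 − 98)/5 = 12.8.
A monopolist chooses Q where MR = MC. MR = 162 − 10Q; setting this equal to 98 gives Q = 6.4 and P = 130.
DWL is the triangle between Q = 6.4 and Q = 12.8: ½·(12.8 − 6.4)·(130 − 98) = 102.4.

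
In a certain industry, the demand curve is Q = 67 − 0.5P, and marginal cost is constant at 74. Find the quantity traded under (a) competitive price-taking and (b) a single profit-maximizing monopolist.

Inverting demand: P = 134 − 2Q.
Perfect competition: P = MC = 74, so 134 − 2Q = 74 and Q = 30.
Monopoly sets MR = MC: 134 − 4Q = 74 ⇒ Q = 15, P = 134 − 2·15 = 104.

Competition: Q = 30; Monopoly: Q = 15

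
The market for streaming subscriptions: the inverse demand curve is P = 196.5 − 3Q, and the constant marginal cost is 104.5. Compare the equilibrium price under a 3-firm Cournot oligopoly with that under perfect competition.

With 3 symmetric Cournot firms, each firm's FOC gives 196.5 − 12q = 104.5, so q = 23/3, Q = 3·23/3 = 23, and P = 127.5.
Perfect competition: P = MC = 104.5, so 196.5 − 3Q = 104.5 and Q = 92/3.

Cournot: P = 127.5; Competition: P = 104.5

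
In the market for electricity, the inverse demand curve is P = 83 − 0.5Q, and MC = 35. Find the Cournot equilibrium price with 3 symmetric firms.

In a 3-firm Cournot equilibrium, symmetry and the first-order condition give q = (83 − 35)/(2) = 24. So Q = 72 and P = 47.

P = 47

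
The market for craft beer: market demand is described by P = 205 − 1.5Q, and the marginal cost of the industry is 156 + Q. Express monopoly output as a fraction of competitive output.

Q_m/Q_c = 0.625

Monopoly sets MR = MC: 205 − 3Q = 156 + Q ⇒ Q = 12.25, P = 205 − 1.5·12.25 = 186.625.
Competitive equilibrium sets price equal to marginal cost: 205 − 1.5Q = 156 + Q, so Q = 19.6 and P = 175.6.
Ratio Q_m/Q_c = 12.25/19.6 = 0.625.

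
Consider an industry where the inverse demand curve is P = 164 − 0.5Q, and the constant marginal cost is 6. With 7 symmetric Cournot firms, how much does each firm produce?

q_i = 39.5

Cournot with 7 identical firms: the symmetric best-response condition is 164 − 4q = 6. Each firm produces q = 39.5, total output Q = 276.5, price P = 25.75.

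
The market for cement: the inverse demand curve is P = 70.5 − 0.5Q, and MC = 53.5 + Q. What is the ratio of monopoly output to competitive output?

A monopolist chooses Q where MR = MC. MR = 70.5 − Q; setting this equal to 53.5 + Q gives Q = 8.5 and P = 66.25.
Under competition P = MC: 70.5 − 0.5Q = 53.5 + Q ⇒ Q = 34/3, P = 389/6.
Ratio Q_m/Q_c = 8.5/(34/3) = 0.75.

Q_m/Q_c = 0.75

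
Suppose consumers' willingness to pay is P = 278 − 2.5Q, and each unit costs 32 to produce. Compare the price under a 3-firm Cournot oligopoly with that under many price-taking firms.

Cournot: P = 93.5; Competition: P = 32

In a 3-firm Cournot equilibrium, symmetry and the first-order condition give q = (278 − 32)/(10) = 24.6. So Q = 73.8 and P = 93.5.
Competitive firms price at marginal cost: P = 32, giving Q = 98.4.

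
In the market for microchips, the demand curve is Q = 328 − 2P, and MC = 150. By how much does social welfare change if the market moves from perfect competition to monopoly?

Social welfare falls by 49

Inverting demand: P = 164 − 0.5Q.
Under competition P = MC = 150, so Q = (164 − 150)/0.5 = 28.
CS = ½·(164 − 150)·28 = 196; PS = (150 − 150)·28 = 0; TS = 196.
A monopolist chooses Q where MR = MC. MR = 164 − Q; setting this equal to 150 gives Q = 14 and P = 157.
CS = ½·(164 − 157)·14 = 49; PS = (157 − 150)·14 = 98; TS = 147.
Change in social welfare: 147 − 196 = −49.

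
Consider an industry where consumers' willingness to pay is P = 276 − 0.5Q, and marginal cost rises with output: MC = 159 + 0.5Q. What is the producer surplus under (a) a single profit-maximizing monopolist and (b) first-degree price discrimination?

Monopoly: PS = 4563; Perfect PD: PS = 6844.5

Monopoly sets MR = MC: 276 − Q = 159 + 0.5Q ⇒ Q = 78, P = 276 − 0.5·78 = 237.
PS = P·Q − VC(Q) = 237·78 − (159·78 + ½·0.5·78²) = 4563.
Under first-degree price discrimination the firm charges each unit its demand price and produces up to where P = MC, i.e. Q = 117. Consumer surplus is zero; producer surplus equals total surplus.
PS = ½·(276 − 159)·117 = 6844.5.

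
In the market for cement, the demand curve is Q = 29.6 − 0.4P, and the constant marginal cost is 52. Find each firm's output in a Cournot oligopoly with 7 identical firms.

q_i = 1.1

Inverting demand: P = 74 − 2.5Q.
In a 7-firm Cournot equilibrium, symmetry and the first-order condition give q = (74 − 52)/(20) = 1.1. So Q = 7.7 and P = 54.75.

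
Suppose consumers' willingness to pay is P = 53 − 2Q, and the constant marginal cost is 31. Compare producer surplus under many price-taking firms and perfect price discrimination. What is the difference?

Producer surplus rises by 121

Perfect competition: P = MC = 31, so 53 − 2Q = 31 and Q = 11.
PS = (31 − 31)·11 = 0.
A perfectly discriminating monopolist sells every unit with P(Q) ≥ MC(Q), so output equals the competitive quantity Q = 11. Each buyer pays their reservation price, so CS = 0 and the firm captures all surplus.
PS = ½·(53 − 31)·11 = 121.
Change in producer surplus: 121 − 0 = 121.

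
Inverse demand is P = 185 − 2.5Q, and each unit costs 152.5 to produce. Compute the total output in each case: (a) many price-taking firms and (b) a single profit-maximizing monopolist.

Competition: Q = 13; Monopoly: Q = 6.5

Under competition P = MC = 152.5, so Q = (185 − 152.5)/2.5 = 13.
Monopoly sets MR = MC: 185 − 5Q = 152.5 ⇒ Q = 6.5, P = 185 − 2.5·6.5 = 168.75.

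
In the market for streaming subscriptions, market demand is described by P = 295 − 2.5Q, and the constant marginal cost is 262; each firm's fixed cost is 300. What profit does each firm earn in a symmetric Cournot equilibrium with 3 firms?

π_i = −272.775

Cournot with 3 identical firms: the symmetric best-response condition is 295 − 10q = 262. Each firm produces q = 3.3, total output Q = 9.9, price P = 270.25.
Each firm's profit = (270.25 − 262)·3.3 − 300 = −272.775.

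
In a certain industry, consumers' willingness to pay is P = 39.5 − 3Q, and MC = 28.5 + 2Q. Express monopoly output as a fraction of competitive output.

Q_m/Q_c = 0.625

Monopoly sets MR = MC: 39.5 − 6Q = 28.5 + 2Q ⇒ Q = 1.375, P = 39.5 − 3·1.375 = 35.375.
Under competition P = MC: 39.5 − 3Q = 28.5 + 2Q ⇒ Q = 2.2, P = 32.9.
Ratio Q_m/Q_c = 1.375/2.2 = 0.625.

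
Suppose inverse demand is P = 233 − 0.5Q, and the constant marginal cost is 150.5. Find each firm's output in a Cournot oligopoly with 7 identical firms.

With 7 symmetric Cournot firms, each firm's FOC gives 233 − 4q = 150.5, so q = 20.625, Q = 7·20.625 = 144.375, and P = 2573/16.

q_i = 20.625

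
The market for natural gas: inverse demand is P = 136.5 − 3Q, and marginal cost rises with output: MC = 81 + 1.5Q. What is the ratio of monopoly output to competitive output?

Monopoly sets MR = MC: 136.5 − 6Q = 81 + 1.5Q ⇒ Q = 7.4, P = 136.5 − 3·7.4 = 114.3.
Under competition P = MC: 136.5 − 3Q = 81 + 1.5Q ⇒ Q = 37/3, P = 99.5.
Ratio Q_m/Q_c = 7.4/(37/3) = 0.6.

Q_m/Q_c = 0.6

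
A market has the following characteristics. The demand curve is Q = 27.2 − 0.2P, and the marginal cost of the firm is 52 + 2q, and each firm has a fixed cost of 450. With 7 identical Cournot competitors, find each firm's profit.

Inverting demand: P = 136 − 5Q.
With 7 symmetric Cournot firms, each firm's FOC gives 136 − 40q = 52 + 2q, so q = 2, Q = 7·2 = 14, and P = 66.
Each firm's profit = 66·2 − (52·2 + ½·2·2²) − 450 = −426.

π_i = −426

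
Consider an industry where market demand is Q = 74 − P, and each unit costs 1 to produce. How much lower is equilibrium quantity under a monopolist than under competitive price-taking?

Inverting demand: P = 74 − Q.
Perfect competition: P = MC = 1, so 74 − Q = 1 and Q = 73.
The monopolist equates marginal revenue to marginal cost: 74 − 2Q = 1, so Q = 36.5. From demand, P = 37.5.
Change in equilibrium quantity: 36.5 − 73 = −36.5.

Q falls by 36.5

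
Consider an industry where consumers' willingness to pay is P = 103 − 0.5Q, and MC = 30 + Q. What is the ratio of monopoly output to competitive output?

Q_m/Q_c = 0.75

Monopoly sets MR = MC: 103 − Q = 30 + Q ⇒ Q = 36.5, P = 103 − 0.5·36.5 = 84.75.
Under competition P = MC: 103 − 0.5Q = 30 + Q ⇒ Q = 146/3, P = 236/3.
Ratio Q_m/Q_c = 36.5/(146/3) = 0.75.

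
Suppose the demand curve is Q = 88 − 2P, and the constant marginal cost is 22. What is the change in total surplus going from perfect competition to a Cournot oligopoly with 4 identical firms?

Inverting demand: P = 44 − 0.5Q.
Under competition P = MC = 22, so Q = (44 − 22)/0.5 = 44.
CS = ½·(44 − 22)·44 = 484; PS = (22 − 22)·44 = 0; TS = 484.
With 4 symmetric Cournot firms, each firm's FOC gives 44 − 2.5q = 22, so q = 8.8, Q = 4·8.8 = 35.2, and P = 26.4.
CS = ½·(44 − 26.4)·35.2 = 309.76; PS = (26.4 − 22)·35.2 = 154.88; TS = 464.64.
Change in total surplus: 464.64 − 484 = −19.36.

Total surplus falls by 19.36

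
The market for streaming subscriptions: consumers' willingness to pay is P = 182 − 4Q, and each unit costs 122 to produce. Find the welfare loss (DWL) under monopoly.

DWL = 112.5

Under competition P = MC = 122, so Q = (182 − 122)/4 = 15.
Monopoly sets MR = MC: 182 − 8Q = 122 ⇒ Q = 7.5, P = 182 − 4·7.5 = 152.
DWL is the triangle between Q = 7.5 and Q = 15: ½·(15 − 7.5)·(152 − 122) = 112.5.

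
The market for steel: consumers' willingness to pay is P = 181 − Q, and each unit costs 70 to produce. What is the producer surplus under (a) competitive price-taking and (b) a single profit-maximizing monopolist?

Competition: PS = 0; Monopoly: PS = 3080.25

Perfect competition: P = MC = 70, so 181 − Q = 70 and Q = 111.
PS = (70 − 70)·111 = 0.
A monopolist chooses Q where MR = MC. MR = 181 − 2Q; setting this equal to 70 gives Q = 55.5 and P = 125.5.
PS = (125.5 − 70)·55.5 = 3080.25.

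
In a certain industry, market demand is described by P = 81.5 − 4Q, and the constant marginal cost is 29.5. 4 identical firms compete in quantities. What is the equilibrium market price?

With 4 symmetric Cournot firms, each firm's FOC gives 81.5 − 20q = 29.5, so q = 2.6, Q = 4·2.6 = 10.4, and P = 39.9.

P = 39.9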